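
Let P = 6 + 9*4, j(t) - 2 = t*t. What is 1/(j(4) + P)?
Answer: 1/60 ≈ 0.016667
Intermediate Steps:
j(t) = 2 + t² (j(t) = 2 + t*t = 2 + t²)
P = 42 (P = 6 + 36 = 42)
1/(j(4) + P) = 1/((2 + 4²) + 42) = 1/((2 + 16) + 42) = 1/(18 + 42) = 1/60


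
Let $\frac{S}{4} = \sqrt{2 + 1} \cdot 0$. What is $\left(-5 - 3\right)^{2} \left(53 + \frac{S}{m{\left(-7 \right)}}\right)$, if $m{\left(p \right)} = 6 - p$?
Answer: $3392$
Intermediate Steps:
$S = 0$ ($S = 4 \sqrt{2 + 1} \cdot 0 = 4 \sqrt{3} \cdot 0 = 4 \cdot 0 = 0$)
$\left(-5 - 3\right)^{2} \left(53 + \frac{S}{m{\left(-7 \right)}}\right) = \left(-5 - 3\right)^{2} \left(53 + \frac{0}{6 - -7}\right) = \left(-8\right)^{2} \left(53 + \frac{0}{6 + 7}\right) = 64 \left(53 + \frac{0}{13}\right) = 64 \left(53 + 0 \cdot \frac{1}{13}\right) = 64 \left(53 + 0\right) = 64 \cdot 53 = 3392$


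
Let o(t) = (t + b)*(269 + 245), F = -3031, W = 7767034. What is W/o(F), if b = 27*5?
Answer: -3883517/744272 ≈ -5.2179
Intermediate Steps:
b = 135
o(t) = 69390 + 514*t (o(t) = (t + 135)*(269 + 245) = (135 + t)*514 = 69390 + 514*t)
W/o(F) = 7767034/(69390 + 514*(-3031)) = 7767034/(69390 - 1557934) = 7767034/(-1488544) = 7767034*(-1/1488544) = -3883517/744272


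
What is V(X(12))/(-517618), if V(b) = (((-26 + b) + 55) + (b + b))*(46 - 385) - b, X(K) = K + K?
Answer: 34263/517618 ≈ 0.066194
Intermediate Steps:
X(K) = 2*K
V(b) = -9831 - 1018*b (V(b) = ((29 + b) + 2*b)*(-339) - b = (29 + 3*b)*(-339) - b = (-9831 - 1017*b) - b = -9831 - 1018*b)
V(X(12))/(-517618) = (-9831 - 2036*12)/(-517618) = (-9831 - 1018*24)*(-1/517618) = (-9831 - 24432)*(-1/517618) = -34263*(-1/517618) = 34263/517618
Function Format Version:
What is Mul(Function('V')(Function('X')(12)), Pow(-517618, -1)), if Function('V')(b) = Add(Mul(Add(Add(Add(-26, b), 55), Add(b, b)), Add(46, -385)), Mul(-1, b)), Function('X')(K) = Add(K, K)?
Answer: Rational(34263, 517618) ≈ 0.066194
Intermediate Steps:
Function('X')(K) = Mul(2, K)
Function('V')(b) = Add(-9831, Mul(-1018, b)) (Function('V')(b) = Add(Mul(Add(Add(29, b), Mul(2, b)), -339), Mul(-1, b)) = Add(Mul(Add(29, Mul(3, b)), -339), Mul(-1, b)) = Add(Add(-9831, Mul(-1017, b)), Mul(-1, b)) = Add(-9831, Mul(-1018, b)))
Mul(Function('V')(Function('X')(12)), Pow(-517618, -1)) = Mul(Add(-9831, Mul(-1018, Mul(2, 12))), Pow(-517618, -1)) = Mul(Add(-9831, Mul(-1018, 24)), Rational(-1, 517618)) = Mul(Add(-9831, -24432), Rational(-1, 517618)) = Mul(-34263, Rational(-1, 517618)) = Rational(34263, 517618)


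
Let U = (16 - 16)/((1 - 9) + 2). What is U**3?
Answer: 0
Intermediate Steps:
U = 0 (U = 0/(-8 + 2) = 0/(-6) = 0*(-1/6) = 0)
U**3 = 0**3 = 0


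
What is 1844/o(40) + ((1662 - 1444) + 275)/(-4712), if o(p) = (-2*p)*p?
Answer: -320829/471200 ≈ -0.68088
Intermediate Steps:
o(p) = -2*p²
1844/o(40) + ((1662 - 1444) + 275)/(-4712) = 1844/((-2*40²)) + ((1662 - 1444) + 275)/(-4712) = 1844/((-2*1600)) + (218 + 275)*(-1/4712) = 1844/(-3200) + 493*(-1/4712) = 1844*(-1/3200) - 493/4712 = -461/800 - 493/4712 = -320829/471200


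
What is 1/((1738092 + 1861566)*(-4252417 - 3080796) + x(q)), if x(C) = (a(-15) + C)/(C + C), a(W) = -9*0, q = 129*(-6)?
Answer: -2/52794117682307 ≈ -3.7883e-14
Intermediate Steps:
q = -774
a(W) = 0
x(C) = ½ (x(C) = (0 + C)/(C + C) = C/((2*C)) = C*(1/(2*C)) = ½)
1/((1738092 + 1861566)*(-4252417 - 3080796) + x(q)) = 1/((1738092 + 1861566)*(-4252417 - 3080796) + ½) = 1/(3599658*(-7333213) + ½) = 1/(-26397058841154 + ½) = 1/(-52794117682307/2) = -2/52794117682307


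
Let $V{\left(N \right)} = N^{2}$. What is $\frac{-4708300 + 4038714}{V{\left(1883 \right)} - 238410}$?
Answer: $- \frac{669586}{3307279} \approx -0.20246$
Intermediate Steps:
$\frac{-4708300 + 4038714}{V{\left(1883 \right)} - 238410} = \frac{-4708300 + 4038714}{1883^{2} - 238410} = - \frac{669586}{3545689 - 238410} = - \frac{669586}{3307279}$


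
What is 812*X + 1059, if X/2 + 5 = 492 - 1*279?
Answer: 338851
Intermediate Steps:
X = 416 (X = -10 + 2*(492 - 1*279) = -10 + 2*(492 - 279) = -10 + 2*213 = -10 + 426 = 416)
812*X + 1059 = 812*416 + 1059 = 337792 + 1059 = 338851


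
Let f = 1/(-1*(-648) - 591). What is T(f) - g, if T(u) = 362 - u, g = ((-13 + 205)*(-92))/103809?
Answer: 714299315/1972371 ≈ 362.15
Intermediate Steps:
f = 1/57 (f = 1/(648 - 591) = 1/57 ≈ 0.017544)
g = -5888/34603 (g = (192*(-92))*(1/103809) = -17664*1/103809 = -5888/34603 ≈ -0.17016)
T(f) - g = (362 - 1*1/57) - 1*(-5888/34603) = (362 - 1/57) + 5888/34603 = 20633/57 + 5888/34603 = 714299315/1972371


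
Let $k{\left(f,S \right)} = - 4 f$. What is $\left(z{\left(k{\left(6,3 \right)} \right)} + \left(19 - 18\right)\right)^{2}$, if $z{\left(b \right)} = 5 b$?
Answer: $14161$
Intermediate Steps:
$\left(z{\left(k{\left(6,3 \right)} \right)} + \left(19 - 18\right)\right)^{2} = \left(5 \left(\left(-4\right) 6\right) + \left(19 - 18\right)\right)^{2} = \left(5 \left(-24\right) + \left(19 - 18\right)\right)^{2} = \left(-120 + 1\right)^{2} = \left(-119\right)^{2} = 14161$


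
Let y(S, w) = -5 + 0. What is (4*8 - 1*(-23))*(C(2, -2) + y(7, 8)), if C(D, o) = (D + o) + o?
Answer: -385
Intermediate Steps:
y(S, w) = -5
C(D, o) = D + 2*o
(4*8 - 1*(-23))*(C(2, -2) + y(7, 8)) = (4*8 - 1*(-23))*((2 + 2*(-2)) - 5) = (32 + 23)*((2 - 4) - 5) = 55*(-2 - 5) = 55*(-7) = -385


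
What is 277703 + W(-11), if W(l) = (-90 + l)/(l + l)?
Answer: 6109567/22 ≈ 2.7771e+5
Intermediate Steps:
W(l) = (-90 + l)/(2*l) (W(l) = (-90 + l)/((2*l)) = (-90 + l)*(1/(2*l)) = (-90 + l)/(2*l))
277703 + W(-11) = 277703 + (1/2)*(-90 - 11)/(-11) = 277703 + (1/2)*(-1/11)*(-101) = 277703 + 101/22 = 6109567/22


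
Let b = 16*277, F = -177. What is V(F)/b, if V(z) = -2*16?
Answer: -2/277 ≈ -0.0072202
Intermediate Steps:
V(z) = -32
b = 4432
V(F)/b = -32/4432 = -32*1/4432 = -2/277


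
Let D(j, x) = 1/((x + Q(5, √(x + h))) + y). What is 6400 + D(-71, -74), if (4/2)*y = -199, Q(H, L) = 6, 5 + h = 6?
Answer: 2143998/335 ≈ 6400.0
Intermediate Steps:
h = 1 (h = -5 + 6 = 1)
y = -199/2 (y = (½)*(-199) = -199/2 ≈ -99.500)
D(j, x) = 1/(-187/2 + x) (D(j, x) = 1/((x + 6) - 199/2) = 1/((6 + x) - 199/2) = 1/(-187/2 + x))
6400 + D(-71, -74) = 6400 + 2/(-187 + 2*(-74)) = 6400 + 2/(-187 - 148) = 6400 + 2/(-335) = 6400 + 2*(-1/335) = 6400 - 2/335 = 2143998/335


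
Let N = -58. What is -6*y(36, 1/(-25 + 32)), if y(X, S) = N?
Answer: 348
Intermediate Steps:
y(X, S) = -58
-6*y(36, 1/(-25 + 32)) = -6*(-58) = 348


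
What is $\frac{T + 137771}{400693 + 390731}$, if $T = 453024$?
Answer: $\frac{590795}{791424} \approx 0.7465$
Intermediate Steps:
$\frac{T + 137771}{400693 + 390731} = \frac{453024 + 137771}{400693 + 390731} = \frac{590795}{791424}$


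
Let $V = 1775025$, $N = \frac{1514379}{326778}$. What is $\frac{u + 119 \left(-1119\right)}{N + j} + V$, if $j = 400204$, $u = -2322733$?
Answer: $\frac{77378620429607581}{43593125697} \approx 1.775 \cdot 10^{6}$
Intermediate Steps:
$N = \frac{504793}{108926}$ ($N = 1514379 \cdot \frac{1}{326778} = \frac{504793}{108926} \approx 4.6343$)
$\frac{u + 119 \left(-1119\right)}{N + j} + V = \frac{-2322733 + 119 \left(-1119\right)}{\frac{504793}{108926} + 400204} + 1775025 = \frac{-2322733 - 133161}{\frac{43593125697}{108926}} + 1775025 = \left(-2455894\right) \frac{108926}{43593125697} + 1775025 = - \frac{267510709844}{43593125697} + 1775025 = \frac{77378620429607581}{43593125697}$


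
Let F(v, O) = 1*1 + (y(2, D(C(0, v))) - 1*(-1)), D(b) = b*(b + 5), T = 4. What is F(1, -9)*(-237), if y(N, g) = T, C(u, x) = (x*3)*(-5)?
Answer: -1422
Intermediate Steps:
C(u, x) = -15*x (C(u, x) = (3*x)*(-5) = -15*x)
D(b) = b*(5 + b)
y(N, g) = 4
F(v, O) = 6 (F(v, O) = 1*1 + (4 - 1*(-1)) = 1 + (4 + 1) = 1 + 5 = 6)
F(1, -9)*(-237) = 6*(-237) = -1422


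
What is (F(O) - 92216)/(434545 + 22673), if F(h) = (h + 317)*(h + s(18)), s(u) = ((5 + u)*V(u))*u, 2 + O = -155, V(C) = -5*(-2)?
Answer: 90844/76203 ≈ 1.1921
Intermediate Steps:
V(C) = 10
O = -157 (O = -2 - 155 = -157)
s(u) = u*(50 + 10*u) (s(u) = ((5 + u)*10)*u = (50 + 10*u)*u = u*(50 + 10*u))
F(h) = (317 + h)*(4140 + h) (F(h) = (h + 317)*(h + 10*18*(5 + 18)) = (317 + h)*(h + 10*18*23) = (317 + h)*(h + 4140) = (317 + h)*(4140 + h))
(F(O) - 92216)/(434545 + 22673) = ((1312380 + (-157)² + 4457*(-157)) - 92216)/(434545 + 22673) = ((1312380 + 24649 - 699749) - 92216)/457218 = (637280 - 92216)*(1/457218) = 545064*(1/457218) = 90844/76203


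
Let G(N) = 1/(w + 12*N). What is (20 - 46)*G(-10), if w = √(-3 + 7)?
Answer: 13/59 ≈ 0.22034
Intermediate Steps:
w = 2 (w = √4 = 2)
G(N) = 1/(2 + 12*N)
(20 - 46)*G(-10) = (20 - 46)*(1/(2*(1 + 6*(-10)))) = -13/(1 - 60) = -13/(-59) = -13*(-1)/59 = -26*(-1/118) = 13/59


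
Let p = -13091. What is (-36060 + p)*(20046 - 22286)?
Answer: 110098240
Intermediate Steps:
(-36060 + p)*(20046 - 22286) = (-36060 - 13091)*(20046 - 22286) = -49151*(-2240) = 110098240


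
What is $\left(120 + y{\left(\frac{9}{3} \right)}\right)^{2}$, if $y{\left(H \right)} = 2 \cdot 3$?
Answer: $15876$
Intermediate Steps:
$y{\left(H \right)} = 6$
$\left(120 + y{\left(\frac{9}{3} \right)}\right)^{2} = \left(120 + 6\right)^{2} = 126^{2} = 15876$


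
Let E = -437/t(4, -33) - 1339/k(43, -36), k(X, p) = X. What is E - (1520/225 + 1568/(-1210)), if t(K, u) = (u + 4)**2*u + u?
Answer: -7212131363/197141670 ≈ -36.583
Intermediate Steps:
t(K, u) = u + u*(4 + u)**2 (t(K, u) = (4 + u)**2*u + u = u*(4 + u)**2 + u = u + u*(4 + u)**2)
E = -37186663/1194798 (E = -437*(-1/(33*(1 + (4 - 33)**2))) - 1339/43 = -437*(-1/(33*(1 + (-29)**2))) - 1339*1/43 = -437*(-1/(33*(1 + 841))) - 1339/43 = -437/((-33*842)) - 1339/43 = -437/(-27786) - 1339/43 = -437*(-1/27786) - 1339/43 = 437/27786 - 1339/43 = -37186663/1194798 ≈ -31.124)
E - (1520/225 + 1568/(-1210)) = -37186663/1194798 - (1520/225 + 1568/(-1210)) = -37186663/1194798 - (1520*(1/225) + 1568*(-1/1210)) = -37186663/1194798 - (304/45 - 784/605) = -37186663/1194798 - 1*29728/5445 = -37186663/1194798 - 29728/5445 = -7212131363/197141670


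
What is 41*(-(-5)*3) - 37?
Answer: 578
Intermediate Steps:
41*(-(-5)*3) - 37 = 41*(-5*(-3)) - 37 = 41*15 - 37 = 615 - 37 = 578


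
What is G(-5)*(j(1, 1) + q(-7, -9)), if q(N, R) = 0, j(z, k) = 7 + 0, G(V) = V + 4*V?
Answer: -175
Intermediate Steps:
G(V) = 5*V
j(z, k) = 7
G(-5)*(j(1, 1) + q(-7, -9)) = (5*(-5))*(7 + 0) = -25*7 = -175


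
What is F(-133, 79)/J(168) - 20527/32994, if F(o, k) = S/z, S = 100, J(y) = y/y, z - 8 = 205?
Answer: -27509/180198 ≈ -0.15266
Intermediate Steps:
z = 213 (z = 8 + 205 = 213)
J(y) = 1
F(o, k) = 100/213
F(-133, 79)/J(168) - 20527/32994 = (100/213)/1 - 20527/32994 = (100/213)*1 - 20527*1/32994 = 100/213 - 1579/2538 = -27509/180198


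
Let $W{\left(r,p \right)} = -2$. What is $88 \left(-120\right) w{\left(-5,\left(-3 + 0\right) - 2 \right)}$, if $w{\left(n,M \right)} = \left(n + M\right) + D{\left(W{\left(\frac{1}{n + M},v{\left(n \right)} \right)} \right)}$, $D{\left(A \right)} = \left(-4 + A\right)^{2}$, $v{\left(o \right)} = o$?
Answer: $-274560$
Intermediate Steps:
$w{\left(n,M \right)} = 36 + M + n$ ($w{\left(n,M \right)} = \left(n + M\right) + \left(-4 - 2\right)^{2} = \left(M + n\right) + \left(-6\right)^{2} = \left(M + n\right) + 36 = 36 + M + n$)
$88 \left(-120\right) w{\left(-5,\left(-3 + 0\right) - 2 \right)} = 88 \left(-120\right) \left(36 + \left(\left(-3 + 0\right) - 2\right) - 5\right) = - 10560 \left(36 - 5 - 5\right) = \left(-10560\right) 26 = -274560$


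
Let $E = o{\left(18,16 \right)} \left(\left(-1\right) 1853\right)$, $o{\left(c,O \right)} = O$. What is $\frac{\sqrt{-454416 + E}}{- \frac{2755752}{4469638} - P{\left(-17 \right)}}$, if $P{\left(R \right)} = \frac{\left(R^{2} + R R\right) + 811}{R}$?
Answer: $\frac{151967692 i \sqrt{30254}}{3080739699} \approx 8.58 i$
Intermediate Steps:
$P{\left(R \right)} = \frac{811 + 2 R^{2}}{R}$ ($P{\left(R \right)} = \frac{\left(R^{2} + R^{2}\right) + 811}{R} = \frac{2 R^{2} + 811}{R} = \frac{811 + 2 R^{2}}{R}$)
$E = -29648$ ($E = 16 \left(\left(-1\right) 1853\right) = 16 \left(-1853\right) = -29648$)
$\frac{\sqrt{-454416 + E}}{- \frac{2755752}{4469638} - P{\left(-17 \right)}} = \frac{\sqrt{-454416 - 29648}}{- \frac{2755752}{4469638} - \left(2 \left(-17\right) + \frac{811}{-17}\right)} = \frac{\sqrt{-484064}}{\left(-2755752\right) \frac{1}{4469638} - \left(-34 + 811 \left(- \frac{1}{17}\right)\right)} = \frac{4 i \sqrt{30254}}{- \frac{1377876}{2234819} - \left(-34 - \frac{811}{17}\right)} = \frac{4 i \sqrt{30254}}{- \frac{1377876}{2234819} - - \frac{1389}{17}} = \frac{4 i \sqrt{30254}}{- \frac{1377876}{2234819} + \frac{1389}{17}} = \frac{4 i \sqrt{30254}}{\frac{3080739699}{37991923}} = 4 i \sqrt{30254} \cdot \frac{37991923}{3080739699} = \frac{151967692 i \sqrt{30254}}{3080739699}$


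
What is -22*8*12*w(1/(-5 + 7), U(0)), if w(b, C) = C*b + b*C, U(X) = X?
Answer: 0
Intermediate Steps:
w(b, C) = 2*C*b (w(b, C) = C*b + C*b = 2*C*b)
-22*8*12*w(1/(-5 + 7), U(0)) = -22*8*12*2*0/(-5 + 7) = -2112*2*0/2 = -2112*2*0*(½) = -2112*0 = -22*0 = 0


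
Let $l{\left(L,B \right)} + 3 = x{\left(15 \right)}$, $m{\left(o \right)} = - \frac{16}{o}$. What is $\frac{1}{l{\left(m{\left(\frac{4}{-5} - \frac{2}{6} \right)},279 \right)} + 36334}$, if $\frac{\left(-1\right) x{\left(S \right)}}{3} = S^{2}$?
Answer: $\frac{1}{35656} \approx 2.8046 \cdot 10^{-5}$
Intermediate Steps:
$x{\left(S \right)} = - 3 S^{2}$
$l{\left(L,B \right)} = -678$ ($l{\left(L,B \right)} = -3 - 3 \cdot 15^{2} = -3 - 675 = -678$)
$\frac{1}{l{\left(m{\left(\frac{4}{-5} - \frac{2}{6} \right)},279 \right)} + 36334} = \frac{1}{-678 + 36334} = \frac{1}{35656}$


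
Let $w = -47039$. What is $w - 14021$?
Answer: $-61060$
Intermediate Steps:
$w - 14021 = -47039 - 14021 = -61060$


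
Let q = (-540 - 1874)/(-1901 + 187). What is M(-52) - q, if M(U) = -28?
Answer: -25203/857 ≈ -29.408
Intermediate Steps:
q = 1207/857 (q = -2414/(-1714) = -2414*(-1/1714) = 1207/857 ≈ 1.4084)
M(-52) - q = -28 - 1*1207/857 = -28 - 1207/857 = -25203/857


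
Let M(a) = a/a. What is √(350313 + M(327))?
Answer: √350314 ≈ 591.87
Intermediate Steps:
M(a) = 1
√(350313 + M(327)) = √(350313 + 1) = √350314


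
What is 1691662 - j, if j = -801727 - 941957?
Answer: 3435346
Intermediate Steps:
j = -1743684
1691662 - j = 1691662 - 1*(-1743684) = 1691662 + 1743684 = 3435346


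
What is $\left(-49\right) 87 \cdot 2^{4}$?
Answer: $-68208$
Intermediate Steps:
$\left(-49\right) 87 \cdot 2^{4} = \left(-4263\right) 16 = -68208$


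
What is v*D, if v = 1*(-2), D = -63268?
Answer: 126536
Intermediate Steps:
v = -2
v*D = -2*(-63268) = 126536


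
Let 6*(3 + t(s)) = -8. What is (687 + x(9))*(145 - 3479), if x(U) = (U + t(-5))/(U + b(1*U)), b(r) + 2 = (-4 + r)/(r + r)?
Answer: -300330054/131 ≈ -2.2926e+6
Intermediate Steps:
t(s) = -13/3 (t(s) = -3 + (⅙)*(-8) = -3 - 4/3 = -13/3)
b(r) = -2 + (-4 + r)/(2*r) (b(r) = -2 + (-4 + r)/(r + r) = -2 + (-4 + r)/((2*r)) = -2 + (-4 + r)*(1/(2*r)) = -2 + (-4 + r)/(2*r))
x(U) = (-13/3 + U)/(-3/2 + U - 2/U) (x(U) = (U - 13/3)/(U + (-3/2 - 2/U)) = (-13/3 + U)/(U + (-3/2 - 2/U)) = (-13/3 + U)/(-3/2 + U - 2/U))
(687 + x(9))*(145 - 3479) = (687 + (⅔)*9*(-13 + 3*9)/(-4 - 3*9 + 2*9²))*(145 - 3479) = (687 + (⅔)*9*(-13 + 27)/(-4 - 27 + 2*81))*(-3334) = (687 + (⅔)*9*14/(-4 - 27 + 162))*(-3334) = (687 + (⅔)*9*14/131)*(-3334) = (687 + (⅔)*9*(1/131)*14)*(-3334) = (687 + 84/131)*(-3334) = (90081/131)*(-3334) = -300330054/131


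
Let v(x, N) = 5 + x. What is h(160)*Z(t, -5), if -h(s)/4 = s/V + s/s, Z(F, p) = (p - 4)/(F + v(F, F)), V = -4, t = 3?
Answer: -1404/11 ≈ -127.64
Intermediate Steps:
Z(F, p) = (-4 + p)/(5 + 2*F) (Z(F, p) = (p - 4)/(F + (5 + F)) = (-4 + p)/(5 + 2*F))
h(s) = -4 + s (h(s) = -4*(s/(-4) + s/s) = -4*(s*(-¼) + 1) = -4*(-s/4 + 1) = -4*(1 - s/4) = -4 + s)
h(160)*Z(t, -5) = (-4 + 160)*((-4 - 5)/(5 + 2*3)) = 156*(-9/(5 + 6)) = 156*(-9/11) = -1404/11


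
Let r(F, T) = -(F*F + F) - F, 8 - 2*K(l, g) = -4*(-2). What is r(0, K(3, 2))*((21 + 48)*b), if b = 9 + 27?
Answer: 0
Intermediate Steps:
K(l, g) = 0 (K(l, g) = 4 - (-2)*(-2) = 4 - ½*8 = 4 - 4 = 0)
b = 36
r(F, T) = -F² - 2*F (r(F, T) = -(F² + F) - F = -(F + F²) - F = (-F - F²) - F = -F² - 2*F)
r(0, K(3, 2))*((21 + 48)*b) = (-1*0*(2 + 0))*((21 + 48)*36) = (-1*0*2)*(69*36) = 0*2484 = 0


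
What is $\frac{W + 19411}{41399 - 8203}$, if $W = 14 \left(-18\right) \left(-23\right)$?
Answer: $\frac{25207}{33196} \approx 0.75934$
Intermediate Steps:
$W = 5796$ ($W = \left(-252\right) \left(-23\right) = 5796$)
$\frac{W + 19411}{41399 - 8203} = \frac{5796 + 19411}{41399 - 8203} = \frac{25207}{33196}$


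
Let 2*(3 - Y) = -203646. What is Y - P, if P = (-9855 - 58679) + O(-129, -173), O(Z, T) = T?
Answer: 170533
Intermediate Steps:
Y = 101826 (Y = 3 - ½*(-203646) = 3 + 101823 = 101826)
P = -68707 (P = (-9855 - 58679) - 173 = -68534 - 173 = -68707)
Y - P = 101826 - 1*(-68707) = 101826 + 68707 = 170533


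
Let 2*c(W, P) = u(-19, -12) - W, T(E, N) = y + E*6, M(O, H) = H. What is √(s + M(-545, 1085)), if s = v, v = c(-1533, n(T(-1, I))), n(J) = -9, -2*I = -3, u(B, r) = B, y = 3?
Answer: √1842 ≈ 42.919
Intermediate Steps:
I = 3/2 (I = -½*(-3) = 3/2 ≈ 1.5000)
T(E, N) = 3 + 6*E (T(E, N) = 3 + E*6 = 3 + 6*E)
c(W, P) = -19/2 - W/2 (c(W, P) = (-19 - W)/2 = -19/2 - W/2)
v = 757 (v = -19/2 - ½*(-1533) = -19/2 + 1533/2 = 757)
s = 757
√(s + M(-545, 1085)) = √(757 + 1085) = √1842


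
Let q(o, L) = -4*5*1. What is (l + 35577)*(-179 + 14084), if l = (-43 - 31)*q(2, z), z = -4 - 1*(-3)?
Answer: 515277585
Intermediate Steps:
z = -1 (z = -4 + 3 = -1)
q(o, L) = -20 (q(o, L) = -20*1 = -20)
l = 1480 (l = (-43 - 31)*(-20) = -74*(-20) = 1480)
(l + 35577)*(-179 + 14084) = (1480 + 35577)*(-179 + 14084) = 37057*13905 = 515277585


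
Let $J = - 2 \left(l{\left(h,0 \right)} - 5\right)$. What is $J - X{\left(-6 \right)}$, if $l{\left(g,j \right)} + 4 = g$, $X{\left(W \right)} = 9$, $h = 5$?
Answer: $-1$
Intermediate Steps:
$l{\left(g,j \right)} = -4 + g$
$J = 8$ ($J = - 2 \left(\left(-4 + 5\right) - 5\right) = - 2 \left(1 - 5\right) = \left(-2\right) \left(-4\right) = 8$)
$J - X{\left(-6 \right)} = 8 - 9 = -1$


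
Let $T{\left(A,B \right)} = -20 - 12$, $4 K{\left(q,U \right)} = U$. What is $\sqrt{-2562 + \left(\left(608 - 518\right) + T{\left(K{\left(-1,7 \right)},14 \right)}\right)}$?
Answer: $2 i \sqrt{626} \approx 50.04 i$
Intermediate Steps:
$K{\left(q,U \right)} = \frac{U}{4}$
$T{\left(A,B \right)} = -32$
$\sqrt{-2562 + \left(\left(608 - 518\right) + T{\left(K{\left(-1,7 \right)},14 \right)}\right)} = \sqrt{-2562 + \left(\left(608 - 518\right) - 32\right)} = \sqrt{-2562 + \left(90 - 32\right)} = \sqrt{-2562 + 58} = \sqrt{-2504} = 2 i \sqrt{626}$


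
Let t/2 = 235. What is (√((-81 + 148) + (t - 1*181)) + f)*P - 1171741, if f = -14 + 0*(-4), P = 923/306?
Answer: -179282834/153 + 923*√89/153 ≈ -1.1717e+6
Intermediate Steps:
t = 470 (t = 2*235 = 470)
P = 923/306 (P = 923*(1/306) = 923/306 ≈ 3.0163)
f = -14 (f = -14 + 0 = -14)
(√((-81 + 148) + (t - 1*181)) + f)*P - 1171741 = (√((-81 + 148) + (470 - 1*181)) - 14)*(923/306) - 1171741 = (√(67 + (470 - 181)) - 14)*(923/306) - 1171741 = (√(67 + 289) - 14)*(923/306) - 1171741 = (√356 - 14)*(923/306) - 1171741 = (2*√89 - 14)*(923/306) - 1171741 = (-14 + 2*√89)*(923/306) - 1171741 = (-6461/153 + 923*√89/153) - 1171741 = -179282834/153 + 923*√89/153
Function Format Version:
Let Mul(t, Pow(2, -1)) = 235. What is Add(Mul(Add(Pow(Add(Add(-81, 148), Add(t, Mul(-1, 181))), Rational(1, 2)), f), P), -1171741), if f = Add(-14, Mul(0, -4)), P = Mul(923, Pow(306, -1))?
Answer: Add(Rational(-179282834, 153), Mul(Rational(923, 153), Pow(89, Rational(1, 2)))) ≈ -1.1717e+6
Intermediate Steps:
t = 470 (t = Mul(2, 235) = 470)
P = Rational(923, 306) (P = Mul(923, Rational(1, 306)) = Rational(923, 306) ≈ 3.0163)
f = -14 (f = Add(-14, 0) = -14)
Add(Mul(Add(Pow(Add(Add(-81, 148), Add(t, Mul(-1, 181))), Rational(1, 2)), f), P), -1171741) = Add(Mul(Add(Pow(Add(Add(-81, 148), Add(470, Mul(-1, 181))), Rational(1, 2)), -14), Rational(923, 306)), -1171741) = Add(Mul(Add(Pow(Add(67, Add(470, -181)), Rational(1, 2)), -14), Rational(923, 306)), -1171741) = Add(Mul(Add(Pow(Add(67, 289), Rational(1, 2)), -14), Rational(923, 306)), -1171741) = Add(Mul(Add(Pow(356, Rational(1, 2)), -14), Rational(923, 306)), -1171741) = Add(Mul(Add(Mul(2, Pow(89, Rational(1, 2))), -14), Rational(923, 306)), -1171741) = Add(Mul(Add(-14, Mul(2, Pow(89, Rational(1, 2)))), Rational(923, 306)), -1171741) = Add(Add(Rational(-6461, 153), Mul(Rational(923, 153), Pow(89, Rational(1, 2)))), -1171741) = Add(Rational(-179282834, 153), Mul(Rational(923, 153), Pow(89, Rational(1, 2))))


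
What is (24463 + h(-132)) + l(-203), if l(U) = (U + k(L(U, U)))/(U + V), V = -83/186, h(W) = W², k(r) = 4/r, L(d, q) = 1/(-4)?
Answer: 1585086701/37841 ≈ 41888.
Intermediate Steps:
L(d, q) = -¼
V = -83/186 (V = -83*1/186 = -83/186 ≈ -0.44624)
l(U) = (-16 + U)/(-83/186 + U) (l(U) = (U + 4/(-¼))/(U - 83/186) = (U + 4*(-4))/(-83/186 + U) = (U - 16)/(-83/186 + U) = (-16 + U)/(-83/186 + U))
(24463 + h(-132)) + l(-203) = (24463 + (-132)²) + 186*(-16 - 203)/(-83 + 186*(-203)) = (24463 + 17424) + 186*(-219)/(-83 - 37758) = 41887 + 186*(-219)/(-37841) = 41887 + 186*(-1/37841)*(-219) = 41887 + 40734/37841 = 1585086701/37841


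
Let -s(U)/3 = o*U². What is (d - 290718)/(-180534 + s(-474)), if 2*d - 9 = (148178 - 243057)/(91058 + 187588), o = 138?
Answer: 162012402721/51937607034216 ≈ 0.0031194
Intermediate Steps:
d = 2412935/557292 (d = 9/2 + ((148178 - 243057)/(91058 + 187588))/2 = 9/2 + (-94879/278646)/2 = 9/2 + (-94879*1/278646)/2 = 9/2 + (½)*(-94879/278646) = 9/2 - 94879/557292 = 2412935/557292 ≈ 4.3298)
s(U) = -414*U²
(d - 290718)/(-180534 + s(-474)) = (2412935/557292 - 290718)/(-180534 - 414*(-474)²) = -162012402721/(557292*(-180534 - 414*224676)) = -162012402721/(557292*(-180534 - 93015864)) = -162012402721/557292/(-93196398) = -162012402721/557292*(-1/93196398) = 162012402721/51937607034216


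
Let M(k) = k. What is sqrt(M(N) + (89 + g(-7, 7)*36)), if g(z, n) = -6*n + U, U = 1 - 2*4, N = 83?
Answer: 2*I*sqrt(398) ≈ 39.9*I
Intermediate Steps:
U = -7 (U = 1 - 8 = -7)
g(z, n) = -7 - 6*n (g(z, n) = -6*n - 7 = -7 - 6*n)
sqrt(M(N) + (89 + g(-7, 7)*36)) = sqrt(83 + (89 + (-7 - 6*7)*36)) = sqrt(83 + (89 + (-7 - 42)*36)) = sqrt(83 + (89 - 49*36)) = sqrt(83 + (89 - 1764)) = sqrt(83 - 1675) = sqrt(-1592) = 2*I*sqrt(398)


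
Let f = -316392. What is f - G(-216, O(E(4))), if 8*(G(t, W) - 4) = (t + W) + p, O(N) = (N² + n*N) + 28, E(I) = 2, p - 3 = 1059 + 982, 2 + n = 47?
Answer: -1266559/4 ≈ -3.1664e+5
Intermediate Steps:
n = 45 (n = -2 + 47 = 45)
p = 2044 (p = 3 + (1059 + 982) = 3 + 2041 = 2044)
O(N) = 28 + N² + 45*N (O(N) = (N² + 45*N) + 28 = 28 + N² + 45*N)
G(t, W) = 519/2 + W/8 + t/8 (G(t, W) = 4 + ((t + W) + 2044)/8 = 4 + ((W + t) + 2044)/8 = 4 + (2044 + W + t)/8 = 4 + (511/2 + W/8 + t/8) = 519/2 + W/8 + t/8)
f - G(-216, O(E(4))) = -316392 - (519/2 + (28 + 2² + 45*2)/8 + (⅛)*(-216)) = -316392 - (519/2 + (28 + 4 + 90)/8 - 27) = -316392 - (519/2 + (⅛)*122 - 27) = -316392 - (519/2 + 61/4 - 27) = -316392 - 1*991/4 = -316392 - 991/4 = -1266559/4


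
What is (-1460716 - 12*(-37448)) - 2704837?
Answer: -3716177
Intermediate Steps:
(-1460716 - 12*(-37448)) - 2704837 = (-1460716 + 449376) - 2704837 = -1011340 - 2704837 = -3716177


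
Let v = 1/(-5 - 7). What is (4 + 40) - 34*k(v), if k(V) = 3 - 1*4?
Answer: 78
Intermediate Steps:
v = -1/12 (v = 1/(-12) = -1/12 ≈ -0.083333)
k(V) = -1 (k(V) = 3 - 4 = -1)
(4 + 40) - 34*k(v) = (4 + 40) - 34*(-1) = 44 + 34 = 78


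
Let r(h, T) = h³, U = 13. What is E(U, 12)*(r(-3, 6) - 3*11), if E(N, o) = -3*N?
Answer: 2340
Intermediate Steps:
E(U, 12)*(r(-3, 6) - 3*11) = (-3*13)*((-3)³ - 3*11) = -39*(-27 - 33) = -39*(-60) = 2340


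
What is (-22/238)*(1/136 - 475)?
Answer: 710589/16184 ≈ 43.907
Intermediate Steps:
(-22/238)*(1/136 - 475) = (-22*1/238)*(1/136 - 475) = -11/119*(-64599/136) = 710589/16184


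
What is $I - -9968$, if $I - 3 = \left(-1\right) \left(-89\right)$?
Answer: $10060$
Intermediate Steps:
$I = 92$ ($I = 3 - -89 = 3 + 89 = 92$)
$I - -9968 = 92 - -9968 = 92 + 9968 = 10060$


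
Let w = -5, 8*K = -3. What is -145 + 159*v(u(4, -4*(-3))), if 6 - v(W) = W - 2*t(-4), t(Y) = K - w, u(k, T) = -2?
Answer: 10391/4 ≈ 2597.8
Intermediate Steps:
K = -3/8 (K = (⅛)*(-3) = -3/8 ≈ -0.37500)
t(Y) = 37/8 (t(Y) = -3/8 - 1*(-5) = -3/8 + 5 = 37/8)
v(W) = 61/4 - W (v(W) = 6 - (W - 2*37/8) = 6 - (W - 37/4) = 6 - (-37/4 + W) = 6 + (37/4 - W) = 61/4 - W)
-145 + 159*v(u(4, -4*(-3))) = -145 + 159*(61/4 - 1*(-2)) = -145 + 159*(61/4 + 2) = -145 + 159*(69/4) = -145 + 10971/4 = 10391/4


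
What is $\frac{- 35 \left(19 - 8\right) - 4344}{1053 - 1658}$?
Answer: $\frac{4729}{605} \approx 7.8165$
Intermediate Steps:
$\frac{- 35 \left(19 - 8\right) - 4344}{1053 - 1658} = \frac{\left(-35\right) 11 - 4344}{-605} = \left(-385 - 4344\right) \left(- \frac{1}{605}\right) = \left(-4729\right) \left(- \frac{1}{605}\right) = \frac{4729}{605}$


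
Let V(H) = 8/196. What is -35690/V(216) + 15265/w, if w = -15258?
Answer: -13341686755/15258 ≈ -8.7441e+5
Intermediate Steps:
V(H) = 2/49 (V(H) = 8*(1/196) = 2/49)
-35690/V(216) + 15265/w = -35690/2/49 + 15265/(-15258) = -35690*49/2 + 15265*(-1/15258) = -874405 - 15265/15258 = -13341686755/15258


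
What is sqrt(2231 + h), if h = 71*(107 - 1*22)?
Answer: sqrt(8266) ≈ 90.917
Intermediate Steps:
h = 6035 (h = 71*(107 - 22) = 71*85 = 6035)
sqrt(2231 + h) = sqrt(2231 + 6035) = sqrt(8266)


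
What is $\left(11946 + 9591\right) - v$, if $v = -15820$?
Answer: $37357$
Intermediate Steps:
$\left(11946 + 9591\right) - v = \left(11946 + 9591\right) - -15820 = 21537 + 15820 = 37357$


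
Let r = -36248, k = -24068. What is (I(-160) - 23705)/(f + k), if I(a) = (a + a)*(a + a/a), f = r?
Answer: -27175/60316 ≈ -0.45054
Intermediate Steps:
f = -36248
I(a) = 2*a*(1 + a) (I(a) = (2*a)*(a + 1) = (2*a)*(1 + a) = 2*a*(1 + a))
(I(-160) - 23705)/(f + k) = (2*(-160)*(1 - 160) - 23705)/(-36248 - 24068) = (2*(-160)*(-159) - 23705)/(-60316) = (50880 - 23705)*(-1/60316) = 27175*(-1/60316) = -27175/60316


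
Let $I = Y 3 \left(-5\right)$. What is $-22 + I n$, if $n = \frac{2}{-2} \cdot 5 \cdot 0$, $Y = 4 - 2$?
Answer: $-22$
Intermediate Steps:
$Y = 2$ ($Y = 4 - 2 = 2$)
$n = 0$ ($n = 2 \left(- \frac{1}{2}\right) 5 \cdot 0 = \left(-1\right) 5 \cdot 0 = \left(-5\right) 0 = 0$)
$I = -30$ ($I = 2 \cdot 3 \left(-5\right) = 6 \left(-5\right) = -30$)
$-22 + I n = -22 - 0 = -22 + 0 = -22$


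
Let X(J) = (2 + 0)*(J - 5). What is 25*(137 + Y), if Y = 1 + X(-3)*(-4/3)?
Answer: 11950/3 ≈ 3983.3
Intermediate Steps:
X(J) = -10 + 2*J (X(J) = 2*(-5 + J) = -10 + 2*J)
Y = 67/3 (Y = 1 + (-10 + 2*(-3))*(-4/3) = 1 + (-10 - 6)*(-4*1/3) = 1 - 16*(-4/3) = 1 + 64/3 = 67/3 ≈ 22.333)
25*(137 + Y) = 25*(137 + 67/3) = 25*(478/3) = 11950/3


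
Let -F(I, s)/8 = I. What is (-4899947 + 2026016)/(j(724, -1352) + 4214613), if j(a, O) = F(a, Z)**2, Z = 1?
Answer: -2873931/37761877 ≈ -0.076107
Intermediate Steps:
F(I, s) = -8*I
j(a, O) = 64*a**2 (j(a, O) = (-8*a)**2 = 64*a**2)
(-4899947 + 2026016)/(j(724, -1352) + 4214613) = (-4899947 + 2026016)/(64*724**2 + 4214613) = -2873931/(64*524176 + 4214613) = -2873931/(33547264 + 4214613) = -2873931/37761877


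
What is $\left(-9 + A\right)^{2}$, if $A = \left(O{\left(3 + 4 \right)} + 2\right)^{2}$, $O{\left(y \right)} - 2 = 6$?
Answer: $8281$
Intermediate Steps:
$O{\left(y \right)} = 8$ ($O{\left(y \right)} = 2 + 6 = 8$)
$A = 100$ ($A = \left(8 + 2\right)^{2} = 10^{2} = 100$)
$\left(-9 + A\right)^{2} = \left(-9 + 100\right)^{2} = 91^{2} = 8281$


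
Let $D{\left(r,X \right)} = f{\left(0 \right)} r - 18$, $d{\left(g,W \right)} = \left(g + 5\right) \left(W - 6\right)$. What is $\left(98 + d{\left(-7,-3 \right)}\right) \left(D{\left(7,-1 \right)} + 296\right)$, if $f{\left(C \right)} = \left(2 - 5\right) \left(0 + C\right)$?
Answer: $32248$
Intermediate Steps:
$f{\left(C \right)} = - 3 C$
$d{\left(g,W \right)} = \left(-6 + W\right) \left(5 + g\right)$ ($d{\left(g,W \right)} = \left(5 + g\right) \left(-6 + W\right) = \left(-6 + W\right) \left(5 + g\right)$)
$D{\left(r,X \right)} = -18$ ($D{\left(r,X \right)} = \left(-3\right) 0 r - 18 = 0 r - 18 = 0 - 18 = -18$)
$\left(98 + d{\left(-7,-3 \right)}\right) \left(D{\left(7,-1 \right)} + 296\right) = \left(98 - -18\right) \left(-18 + 296\right) = \left(98 + \left(-30 + 42 - 15 + 21\right)\right) 278 = \left(98 + 18\right) 278 = 116 \cdot 278 = 32248$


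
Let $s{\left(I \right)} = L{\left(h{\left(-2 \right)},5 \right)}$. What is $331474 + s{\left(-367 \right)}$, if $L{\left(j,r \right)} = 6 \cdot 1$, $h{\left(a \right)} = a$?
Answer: $331480$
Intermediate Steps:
$L{\left(j,r \right)} = 6$
$s{\left(I \right)} = 6$
$331474 + s{\left(-367 \right)} = 331474 + 6 = 331480$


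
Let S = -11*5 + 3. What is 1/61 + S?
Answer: -3171/61 ≈ -51.984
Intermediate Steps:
S = -52 (S = -55 + 3 = -52)
1/61 + S = 1/61 - 52 = -3171/61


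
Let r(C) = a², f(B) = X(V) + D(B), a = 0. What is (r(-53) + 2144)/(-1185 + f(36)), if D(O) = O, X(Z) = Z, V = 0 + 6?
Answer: -2144/1143 ≈ -1.8758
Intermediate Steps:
V = 6
f(B) = 6 + B
r(C) = 0 (r(C) = 0² = 0)
(r(-53) + 2144)/(-1185 + f(36)) = (0 + 2144)/(-1185 + (6 + 36)) = 2144/(-1185 + 42) = 2144/(-1143) = 2144*(-1/1143) = -2144/1143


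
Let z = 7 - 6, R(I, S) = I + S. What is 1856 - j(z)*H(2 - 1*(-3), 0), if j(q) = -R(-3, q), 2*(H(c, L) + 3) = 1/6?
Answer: 11171/6 ≈ 1861.8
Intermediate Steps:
z = 1
H(c, L) = -35/12 (H(c, L) = -3 + (½)/6 = -3 + (½)*(⅙) = -3 + 1/12 = -35/12)
j(q) = 3 - q (j(q) = -(-3 + q) = 3 - q)
1856 - j(z)*H(2 - 1*(-3), 0) = 1856 - (3 - 1*1)*(-35)/12 = 1856 - (3 - 1)*(-35)/12 = 1856 - 2*(-35)/12 = 1856 - 1*(-35/6) = 1856 + 35/6 = 11171/6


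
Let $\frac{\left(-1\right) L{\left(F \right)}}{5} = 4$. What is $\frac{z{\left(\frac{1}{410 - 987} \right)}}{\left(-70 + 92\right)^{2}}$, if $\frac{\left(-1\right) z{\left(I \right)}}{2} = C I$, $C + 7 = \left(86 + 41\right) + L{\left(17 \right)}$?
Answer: $\frac{50}{69817} \approx 0.00071616$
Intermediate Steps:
$L{\left(F \right)} = -20$ ($L{\left(F \right)} = \left(-5\right) 4 = -20$)
$C = 100$ ($C = -7 + \left(\left(86 + 41\right) - 20\right) = -7 + \left(127 - 20\right) = -7 + 107 = 100$)
$z{\left(I \right)} = - 200 I$ ($z{\left(I \right)} = - 2 \cdot 100 I = - 200 I$)
$\frac{z{\left(\frac{1}{410 - 987} \right)}}{\left(-70 + 92\right)^{2}} = \frac{\left(-200\right) \frac{1}{410 - 987}}{\left(-70 + 92\right)^{2}} = \frac{\left(-200\right) \frac{1}{-577}}{22^{2}} = \frac{\left(-200\right) \left(- \frac{1}{577}\right)}{484} = \frac{200}{577} \cdot \frac{1}{484} = \frac{50}{69817}$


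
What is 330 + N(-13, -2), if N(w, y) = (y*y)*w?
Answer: 278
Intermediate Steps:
N(w, y) = w*y**2 (N(w, y) = y**2*w = w*y**2)
330 + N(-13, -2) = 330 - 13*(-2)**2 = 330 - 13*4 = 330 - 52 = 278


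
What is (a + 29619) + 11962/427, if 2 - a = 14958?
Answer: 6273063/427 ≈ 14691.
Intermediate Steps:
a = -14956 (a = 2 - 1*14958 = 2 - 14958 = -14956)
(a + 29619) + 11962/427 = (-14956 + 29619) + 11962/427 = 14663 + 11962*(1/427) = 14663 + 11962/427 = 6273063/427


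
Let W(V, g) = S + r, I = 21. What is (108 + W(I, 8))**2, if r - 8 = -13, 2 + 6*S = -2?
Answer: 94249/9 ≈ 10472.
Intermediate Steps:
S = -2/3 (S = -1/3 + (1/6)*(-2) = -1/3 - 1/3 = -2/3 ≈ -0.66667)
r = -5 (r = 8 - 13 = -5)
W(V, g) = -17/3 (W(V, g) = -2/3 - 5 = -17/3)
(108 + W(I, 8))**2 = (108 - 17/3)**2 = (307/3)**2 = 94249/9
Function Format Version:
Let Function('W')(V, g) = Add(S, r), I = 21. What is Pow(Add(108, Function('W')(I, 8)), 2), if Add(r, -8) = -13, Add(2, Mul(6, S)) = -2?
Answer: Rational(94249, 9) ≈ 10472.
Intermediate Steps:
S = Rational(-2, 3) (S = Add(Rational(-1, 3), Mul(Rational(1, 6), -2)) = Add(Rational(-1, 3), Rational(-1, 3)) = Rational(-2, 3) ≈ -0.66667)
r = -5 (r = Add(8, -13) = -5)
Function('W')(V, g) = Rational(-17, 3) (Function('W')(V, g) = Add(Rational(-2, 3), -5) = Rational(-17, 3))
Pow(Add(108, Function('W')(I, 8)), 2) = Pow(Add(108, Rational(-17, 3)), 2) = Pow(Rational(307, 3), 2) = Rational(94249, 9)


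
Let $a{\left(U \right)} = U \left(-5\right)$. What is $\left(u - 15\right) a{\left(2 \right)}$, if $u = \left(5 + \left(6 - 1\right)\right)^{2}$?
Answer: $-850$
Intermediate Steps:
$u = 100$ ($u = \left(5 + \left(6 - 1\right)\right)^{2} = \left(5 + 5\right)^{2} = 10^{2} = 100$)
$a{\left(U \right)} = - 5 U$
$\left(u - 15\right) a{\left(2 \right)} = \left(100 - 15\right) \left(\left(-5\right) 2\right) = 85 \left(-10\right) = -850$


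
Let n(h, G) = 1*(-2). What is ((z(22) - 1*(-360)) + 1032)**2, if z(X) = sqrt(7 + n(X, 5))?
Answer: (1392 + sqrt(5))**2 ≈ 1.9439e+6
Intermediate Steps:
n(h, G) = -2
z(X) = sqrt(5) (z(X) = sqrt(7 - 2) = sqrt(5))
((z(22) - 1*(-360)) + 1032)**2 = ((sqrt(5) - 1*(-360)) + 1032)**2 = ((sqrt(5) + 360) + 1032)**2 = ((360 + sqrt(5)) + 1032)**2 = (1392 + sqrt(5))**2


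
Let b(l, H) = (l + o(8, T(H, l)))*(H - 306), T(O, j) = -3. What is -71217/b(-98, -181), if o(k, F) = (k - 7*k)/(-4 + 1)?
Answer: -1737/974 ≈ -1.7834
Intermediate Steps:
o(k, F) = 2*k (o(k, F) = -6*k/(-3) = -6*k*(-⅓) = 2*k)
b(l, H) = (-306 + H)*(16 + l) (b(l, H) = (l + 2*8)*(H - 306) = (l + 16)*(-306 + H) = (16 + l)*(-306 + H) = (-306 + H)*(16 + l))
-71217/b(-98, -181) = -71217/(-4896 - 306*(-98) + 16*(-181) - 181*(-98)) = -71217/(-4896 + 29988 - 2896 + 17738) = -71217/39934 = -71217*1/39934 = -1737/974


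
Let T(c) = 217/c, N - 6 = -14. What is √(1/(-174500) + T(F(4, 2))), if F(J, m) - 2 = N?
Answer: I*√99115579455/52350 ≈ 6.0139*I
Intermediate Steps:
N = -8 (N = 6 - 14 = -8)
F(J, m) = -6 (F(J, m) = 2 - 8 = -6)
√(1/(-174500) + T(F(4, 2))) = √(1/(-174500) + 217/(-6)) = √(-1/174500 + 217*(-⅙)) = √(-1/174500 - 217/6) = √(-18933253/523500) = I*√99115579455/52350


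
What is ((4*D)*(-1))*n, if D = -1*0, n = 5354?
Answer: 0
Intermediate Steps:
D = 0
((4*D)*(-1))*n = ((4*0)*(-1))*5354 = (0*(-1))*5354 = 0*5354 = 0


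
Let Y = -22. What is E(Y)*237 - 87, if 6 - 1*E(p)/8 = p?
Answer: 53001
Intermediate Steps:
E(p) = 48 - 8*p
E(Y)*237 - 87 = (48 - 8*(-22))*237 - 87 = (48 + 176)*237 - 87 = 224*237 - 87 = 53088 - 87 = 53001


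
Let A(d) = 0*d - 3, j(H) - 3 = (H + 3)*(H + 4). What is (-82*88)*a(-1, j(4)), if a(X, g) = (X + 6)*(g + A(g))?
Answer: -2020480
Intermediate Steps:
j(H) = 3 + (3 + H)*(4 + H) (j(H) = 3 + (H + 3)*(H + 4) = 3 + (3 + H)*(4 + H))
A(d) = -3 (A(d) = 0 - 3 = -3)
a(X, g) = (-3 + g)*(6 + X) (a(X, g) = (X + 6)*(g - 3) = (6 + X)*(-3 + g) = (-3 + g)*(6 + X))
(-82*88)*a(-1, j(4)) = (-82*88)*(-18 - 3*(-1) + 6*(15 + 4² + 7*4) - (15 + 4² + 7*4)) = -7216*(-18 + 3 + 6*(15 + 16 + 28) - (15 + 16 + 28)) = -7216*(-18 + 3 + 6*59 - 1*59) = -7216*(-18 + 3 + 354 - 59) = -7216*280 = -2020480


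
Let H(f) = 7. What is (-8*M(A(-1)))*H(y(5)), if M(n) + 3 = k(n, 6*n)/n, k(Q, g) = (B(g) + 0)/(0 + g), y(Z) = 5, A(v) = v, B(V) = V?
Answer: 224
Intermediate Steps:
k(Q, g) = 1 (k(Q, g) = (g + 0)/(0 + g) = g/g = 1)
M(n) = -3 + 1/n
(-8*M(A(-1)))*H(y(5)) = -8*(-3 + 1/(-1))*7 = -8*(-3 - 1)*7 = -8*(-4)*7 = 32*7 = 224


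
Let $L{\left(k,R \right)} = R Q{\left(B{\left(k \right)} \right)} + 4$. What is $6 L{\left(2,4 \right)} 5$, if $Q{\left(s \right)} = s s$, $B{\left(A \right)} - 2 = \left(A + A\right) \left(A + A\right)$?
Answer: $39000$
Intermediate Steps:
$B{\left(A \right)} = 2 + 4 A^{2}$ ($B{\left(A \right)} = 2 + \left(A + A\right) \left(A + A\right) = 2 + 2 A 2 A = 2 + 4 A^{2}$)
$Q{\left(s \right)} = s^{2}$
$L{\left(k,R \right)} = 4 + R \left(2 + 4 k^{2}\right)^{2}$ ($L{\left(k,R \right)} = R \left(2 + 4 k^{2}\right)^{2} + 4 = 4 + R \left(2 + 4 k^{2}\right)^{2}$)
$6 L{\left(2,4 \right)} 5 = 6 \left(4 + 4 \cdot 4 \left(1 + 2 \cdot 2^{2}\right)^{2}\right) 5 = 6 \left(4 + 4 \cdot 4 \left(1 + 2 \cdot 4\right)^{2}\right) 5 = 6 \left(4 + 4 \cdot 4 \left(1 + 8\right)^{2}\right) 5 = 6 \left(4 + 4 \cdot 4 \cdot 9^{2}\right) 5 = 6 \left(4 + 4 \cdot 4 \cdot 81\right) 5 = 6 \left(4 + 1296\right) 5 = 6 \cdot 1300 \cdot 5 = 7800 \cdot 5 = 39000$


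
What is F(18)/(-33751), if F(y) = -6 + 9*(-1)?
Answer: 15/33751 ≈ 0.00044443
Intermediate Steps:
F(y) = -15 (F(y) = -6 - 9 = -15)
F(18)/(-33751) = -15/(-33751) = -15*(-1/33751) = 15/33751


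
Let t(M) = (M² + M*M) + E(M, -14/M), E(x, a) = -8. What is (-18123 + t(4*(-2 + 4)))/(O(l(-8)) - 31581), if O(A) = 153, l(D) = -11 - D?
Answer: 6001/10476 ≈ 0.57283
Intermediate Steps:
t(M) = -8 + 2*M² (t(M) = (M² + M*M) - 8 = (M² + M²) - 8 = 2*M² - 8 = -8 + 2*M²)
(-18123 + t(4*(-2 + 4)))/(O(l(-8)) - 31581) = (-18123 + (-8 + 2*(4*(-2 + 4))²))/(153 - 31581) = (-18123 + (-8 + 2*(4*2)²))/(-31428) = (-18123 + (-8 + 2*8²))*(-1/31428) = (-18123 + (-8 + 2*64))*(-1/31428) = (-18123 + (-8 + 128))*(-1/31428) = (-18123 + 120)*(-1/31428) = -18003*(-1/31428) = 6001/10476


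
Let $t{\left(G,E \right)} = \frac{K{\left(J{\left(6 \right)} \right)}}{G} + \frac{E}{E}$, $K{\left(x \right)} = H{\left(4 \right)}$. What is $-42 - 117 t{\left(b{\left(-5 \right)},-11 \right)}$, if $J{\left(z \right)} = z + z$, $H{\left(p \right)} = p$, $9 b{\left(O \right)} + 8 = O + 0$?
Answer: $165$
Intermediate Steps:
$b{\left(O \right)} = - \frac{8}{9} + \frac{O}{9}$ ($b{\left(O \right)} = - \frac{8}{9} + \frac{O + 0}{9} = - \frac{8}{9} + \frac{O}{9}$)
$J{\left(z \right)} = 2 z$
$K{\left(x \right)} = 4$
$t{\left(G,E \right)} = 1 + \frac{4}{G}$ ($t{\left(G,E \right)} = \frac{4}{G} + \frac{E}{E} = \frac{4}{G} + 1 = 1 + \frac{4}{G}$)
$-42 - 117 t{\left(b{\left(-5 \right)},-11 \right)} = -42 - 117 \frac{4 + \left(- \frac{8}{9} + \frac{1}{9} \left(-5\right)\right)}{- \frac{8}{9} + \frac{1}{9} \left(-5\right)} = -42 - 117 \frac{4 - \frac{13}{9}}{- \frac{8}{9} - \frac{5}{9}} = -42 - 117 \frac{4 - \frac{13}{9}}{- \frac{13}{9}} = -42 - 117 \left(\left(- \frac{9}{13}\right) \frac{23}{9}\right) = -42 - -207 = -42 + 207 = 165$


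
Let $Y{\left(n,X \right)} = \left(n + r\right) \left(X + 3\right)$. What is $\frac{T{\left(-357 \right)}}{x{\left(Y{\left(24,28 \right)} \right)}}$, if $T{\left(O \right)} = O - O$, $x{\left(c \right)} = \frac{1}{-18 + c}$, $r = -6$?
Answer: $0$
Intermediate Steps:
$Y{\left(n,X \right)} = \left(-6 + n\right) \left(3 + X\right)$ ($Y{\left(n,X \right)} = \left(n - 6\right) \left(X + 3\right) = \left(-6 + n\right) \left(3 + X\right)$)
$T{\left(O \right)} = 0$
$\frac{T{\left(-357 \right)}}{x{\left(Y{\left(24,28 \right)} \right)}} = \frac{0}{\frac{1}{-18 + \left(-18 - 168 + 3 \cdot 24 + 28 \cdot 24\right)}} = \frac{0}{\frac{1}{-18 + \left(-18 - 168 + 72 + 672\right)}} = \frac{0}{\frac{1}{-18 + 558}} = \frac{0}{\frac{1}{540}} = 0 \frac{1}{\frac{1}{540}} = 0 \cdot 540 = 0$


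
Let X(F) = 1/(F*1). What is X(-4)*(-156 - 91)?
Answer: 247/4 ≈ 61.750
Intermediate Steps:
X(F) = 1/F
X(-4)*(-156 - 91) = (-156 - 91)/(-4) = -¼*(-247) = 247/4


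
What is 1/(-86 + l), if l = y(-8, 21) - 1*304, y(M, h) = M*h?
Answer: -1/558 ≈ -0.0017921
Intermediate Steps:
l = -472 (l = -8*21 - 1*304 = -168 - 304 = -472)
1/(-86 + l) = 1/(-86 - 472) = 1/(-558) = -1/558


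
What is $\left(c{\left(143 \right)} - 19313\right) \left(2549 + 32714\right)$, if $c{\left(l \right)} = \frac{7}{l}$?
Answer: $- \frac{97387660776}{143} \approx -6.8103 \cdot 10^{8}$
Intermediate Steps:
$\left(c{\left(143 \right)} - 19313\right) \left(2549 + 32714\right) = \left(\frac{7}{143} - 19313\right) \left(2549 + 32714\right) = \left(7 \cdot \frac{1}{143} - 19313\right) 35263 = \left(\frac{7}{143} - 19313\right) 35263 = \left(- \frac{2761752}{143}\right) 35263 = - \frac{97387660776}{143}$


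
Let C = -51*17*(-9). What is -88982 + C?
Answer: -81179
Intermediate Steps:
C = 7803 (C = -867*(-9) = 7803)
-88982 + C = -88982 + 7803 = -81179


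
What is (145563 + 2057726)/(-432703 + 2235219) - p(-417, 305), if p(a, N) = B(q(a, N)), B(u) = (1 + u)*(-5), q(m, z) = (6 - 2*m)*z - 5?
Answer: 2308989148969/1802516 ≈ 1.2810e+6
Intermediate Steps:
q(m, z) = -5 + z*(6 - 2*m) (q(m, z) = z*(6 - 2*m) - 5 = -5 + z*(6 - 2*m))
B(u) = -5 - 5*u
p(a, N) = 20 - 30*N + 10*N*a (p(a, N) = -5 - 5*(-5 + 6*N - 2*a*N) = -5 - 5*(-5 + 6*N - 2*N*a) = -5 + (25 - 30*N + 10*N*a) = 20 - 30*N + 10*N*a)
(145563 + 2057726)/(-432703 + 2235219) - p(-417, 305) = (145563 + 2057726)/(-432703 + 2235219) - (20 - 30*305 + 10*305*(-417)) = 2203289/1802516 - (20 - 9150 - 1271850) = 2203289*(1/1802516) - 1*(-1280980) = 2203289/1802516 + 1280980 = 2308989148969/1802516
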